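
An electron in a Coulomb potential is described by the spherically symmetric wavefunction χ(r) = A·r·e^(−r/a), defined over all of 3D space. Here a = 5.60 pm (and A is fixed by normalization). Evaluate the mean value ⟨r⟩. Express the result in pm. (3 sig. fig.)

⟨r⟩ ≈ 14.0 pm

The expectation value is the |χ|²-weighted average of r: ∫ r|χ|² 4πr² dr.
Since the A² factors cancel between numerator and denominator, ⟨r⟩ = 5·a/2.
With a = 5.60, ⟨r⟩ = 14.00.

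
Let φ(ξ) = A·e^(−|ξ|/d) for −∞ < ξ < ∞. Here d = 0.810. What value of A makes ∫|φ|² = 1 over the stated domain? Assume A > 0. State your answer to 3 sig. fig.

A ≈ 1.11

Require ∫ |φ|² dξ = 1 over the whole domain.
With φ = A·e^(−|ξ|/d), the integral evaluates to A²·[d].
Hence A² = 1/[d].
Plugging in d = 0.810 yields A = 1.111.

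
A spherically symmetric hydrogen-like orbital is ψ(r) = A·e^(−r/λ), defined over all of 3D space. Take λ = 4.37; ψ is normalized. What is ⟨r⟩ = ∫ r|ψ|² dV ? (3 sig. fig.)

⟨r⟩ ≈ 6.56

The expectation value is the |ψ|²-weighted average of r: ∫ r|ψ|² 4πr² dr.
Evaluating both integrals, ⟨r⟩ = 3·λ/2.
Putting λ = 4.37 gives 6.555.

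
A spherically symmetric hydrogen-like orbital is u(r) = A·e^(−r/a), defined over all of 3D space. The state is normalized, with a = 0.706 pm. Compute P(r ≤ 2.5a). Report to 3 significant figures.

P ≈ 0.875

With dV = 4πr²dr, the probability is ∫|u|² dV over r ≤ 2.5a.
A² is fixed by ∫₀^∞ 4πr²|u|² dr = 1, i.e. A² = (π·a^3)^(−1).
Substituting t = r/a, A², 4π and the length scale all cancel in the ratio: P = ∫_{0}^{2.5} t^2·e^(-2·t) dt / ∫_{0}^{∞} t^2·e^(-2·t) dt.
With ∫ t^2·e^(-2·t) dt = -(2·t^2 + 2·t + 1)·e^(-2·t)/4 + C, the region integral is 1/4 - 37·e^(-5)/8 and the full one is 1/4.
The region integral divided by the full integral gives P = 0.8753.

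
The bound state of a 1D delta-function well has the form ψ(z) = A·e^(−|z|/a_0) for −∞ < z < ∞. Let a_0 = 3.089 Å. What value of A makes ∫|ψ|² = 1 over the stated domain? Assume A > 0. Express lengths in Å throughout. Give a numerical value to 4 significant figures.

Normalization requires ∫|ψ|² dz = 1, integrated from −∞ to ∞.
With ∫₀^∞ z^0 e^(−αz) dz = 0!/α^1, the integral (without the A² prefactor) comes out to a_0.
Setting this equal to 1 gives A² = 1/(a_0).
With a_0 = 3.089: A² = 0.32373 and A = 0.56897.

A ≈ 0.5690 Å^(-1/2)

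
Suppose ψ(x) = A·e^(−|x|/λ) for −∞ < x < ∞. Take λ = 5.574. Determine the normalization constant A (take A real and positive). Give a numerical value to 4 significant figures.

A ≈ 0.4236

The normalization condition is ∫|ψ|² dx = 1 from −∞ to ∞.
The integral (without the A² prefactor) comes out to λ.
With λ = 5.574: A² = 0.17940 and A = 0.42356.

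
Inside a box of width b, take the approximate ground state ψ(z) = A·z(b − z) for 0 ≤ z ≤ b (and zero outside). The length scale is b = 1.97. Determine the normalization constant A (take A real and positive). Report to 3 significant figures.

Normalization requires ∫|ψ|² dz = 1, integrated from 0 to b.
With ψ = A·z(b − z), the integral evaluates to A²·[b^5/30].
So A² = (b^5/30)^(−1).
Substituting b = 1.97 gives A² = 1.011, so A = 1.006.

A ≈ 1.01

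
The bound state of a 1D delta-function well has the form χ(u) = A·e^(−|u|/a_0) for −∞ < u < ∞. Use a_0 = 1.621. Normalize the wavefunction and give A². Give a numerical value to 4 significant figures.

A^2 ≈ 0.6169

The normalization condition is ∫|χ|² du = 1 from −∞ to ∞.
The integral (without the A² prefactor) comes out to a_0.
Setting this equal to 1 gives A² = 1/(a_0).
Substituting a_0 = 1.621 gives A² = 0.61690, so A = 0.78543.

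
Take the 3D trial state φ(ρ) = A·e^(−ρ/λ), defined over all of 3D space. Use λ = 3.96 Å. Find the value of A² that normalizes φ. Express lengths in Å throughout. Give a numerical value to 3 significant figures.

A^2 ≈ 0.00513 Å^(-3)

We need A² ∫|f|² 4πρ² dρ = 1, taking the integral from 0 to ∞.
Carrying out the integral gives A² · π·λ^3.
Hence A² = 1/[π·λ^3].
Plugging in λ = 3.96 yields A = 0.07159.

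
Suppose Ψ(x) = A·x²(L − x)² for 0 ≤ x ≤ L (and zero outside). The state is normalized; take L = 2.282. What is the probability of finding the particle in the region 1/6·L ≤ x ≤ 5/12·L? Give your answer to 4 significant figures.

P ≈ 0.2934

|Ψ|² is the probability density, so P = ∫_{1/6·L}^{5/12·L} |Ψ|² dx.
Since A² = 1/(L^9/630), this is the region integral divided by the full normalization integral.
Substituting u = x/L, A² and the length scale cancel in the ratio: P = ∫_{1/6}^{5/12} u^4·(1 - u)^4 du / ∫_{0}^{1} u^4·(1 - u)^4 du.
With ∫ u^4·(1 - u)^4 du = u^5·(70·u^4 - 315·u^3 + 540·u^2 - 420·u + 126)/630 + C, the region integral is ≈ 0.000465682 and the full one is 1/630.
The result is P = 0.29338.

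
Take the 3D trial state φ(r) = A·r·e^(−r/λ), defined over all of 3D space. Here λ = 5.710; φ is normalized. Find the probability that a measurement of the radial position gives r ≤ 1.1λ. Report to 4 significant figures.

With dV = 4πr²dr, the probability is ∫|φ|² dV over r ≤ 1.1λ.
A² is fixed by ∫₀^∞ 4πr²|φ|² dr = 1, i.e. A² = (3·π·λ^5)^(−1).
Substituting u = r/λ, A², 4π and the length scale all cancel in the ratio: P = ∫_{0}^{1.1} u^4·e^(-2·u) du / ∫_{0}^{∞} u^4·e^(-2·u) du.
Using ∫ u^4·e^(-2·u) du = -(u^4/2 + u^3 + 3·u^2/2 + 3·u/2 + 3/4)·e^(-2·u), the numerator is ≈ 0.0543722 and the denominator is 3/4.
Taking the ratio yields P = 0.072496.

P ≈ 0.07250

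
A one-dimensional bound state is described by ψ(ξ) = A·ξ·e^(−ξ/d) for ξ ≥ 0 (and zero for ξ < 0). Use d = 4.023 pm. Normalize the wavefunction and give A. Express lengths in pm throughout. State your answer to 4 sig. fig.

The normalization condition is ∫|ψ|² dξ = 1 from 0 to ∞.
Using ∫₀^∞ ξⁿ e^(−αξ) dξ = n!/αⁿ⁺¹, carrying out the integral gives A² · d^3/4.
With d = 4.023: A² = 0.061434 and A = 0.24786.

A ≈ 0.2479 pm^(-3/2)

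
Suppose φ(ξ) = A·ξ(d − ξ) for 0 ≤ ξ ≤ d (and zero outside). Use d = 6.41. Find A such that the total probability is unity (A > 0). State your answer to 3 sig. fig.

We need A² ∫|f|² dξ = 1, taking the integral from 0 to d.
∫|φ|² dξ = A²·(d^5/30).
Plugging in d = 6.41 yields A = 0.05265.

A ≈ 0.0527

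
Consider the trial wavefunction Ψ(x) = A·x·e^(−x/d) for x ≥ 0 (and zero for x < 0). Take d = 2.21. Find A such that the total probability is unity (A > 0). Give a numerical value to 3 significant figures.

A ≈ 0.609

Require ∫ |Ψ|² dx = 1 over the whole domain.
The integral (without the A² prefactor) comes out to d^3/4.
Setting this equal to 1 gives A² = 1/(d^3/4).
Substituting d = 2.21 gives A² = 0.3706, so A = 0.6088.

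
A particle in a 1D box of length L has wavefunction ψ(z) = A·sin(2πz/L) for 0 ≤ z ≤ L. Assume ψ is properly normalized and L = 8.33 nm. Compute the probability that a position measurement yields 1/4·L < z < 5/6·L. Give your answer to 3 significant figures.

|ψ|² is the probability density, so P = ∫_{1/4·L}^{5/6·L} |ψ|² dz.
With A² fixed by ∫|ψ|² = 1, i.e. A² = (L/2)^(−1), substitute and integrate.
Let u = z/L; then A² and the length scale cancel, so P = ∫_{1/4}^{5/6} sin(2·π·u)^2 du ÷ ∫_{0}^{1} sin(2·π·u)^2 du.
With ∫ sin(2·π·u)^2 du = u/2 - sin(4·π·u)/(8·π) + C, the region integral is √(3)/(16·π) + 7/24 and the full one is 1/2.
This works out to P = √(3)/(8·π) + 7/12.

P ≈ 0.652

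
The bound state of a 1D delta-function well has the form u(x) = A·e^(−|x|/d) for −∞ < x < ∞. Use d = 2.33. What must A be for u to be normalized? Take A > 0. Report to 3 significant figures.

Normalization requires ∫|u|² dx = 1, integrated from −∞ to ∞.
The integral (without the A² prefactor) comes out to d.
Substituting d = 2.33 gives A² = 0.4292, so A = 0.6551.

A ≈ 0.655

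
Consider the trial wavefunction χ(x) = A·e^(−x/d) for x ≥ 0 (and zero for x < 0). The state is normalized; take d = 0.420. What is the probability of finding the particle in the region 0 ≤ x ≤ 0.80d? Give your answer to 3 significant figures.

P ≈ 0.798

The probability is P = ∫ |χ|² dx over [0, 0.80d].
Since A² = 1/(d/2), this is the region integral divided by the full normalization integral.
Let u = x/d; then A² and the length scale cancel, so P = ∫_{0}^{0.80} e^(-2·u) du ÷ ∫_{0}^{∞} e^(-2·u) du.
Using ∫ e^(-2·u) du = -e^(-2·u)/2, the numerator is 1/2 - e^(-8/5)/2 and the denominator is 1/2.
Evaluating gives P = 0.7981.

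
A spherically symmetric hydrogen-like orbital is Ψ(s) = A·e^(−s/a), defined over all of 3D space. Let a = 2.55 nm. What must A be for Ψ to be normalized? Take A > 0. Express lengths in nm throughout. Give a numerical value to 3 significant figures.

The normalization condition is ∫|Ψ|² 4πs² ds = 1 from 0 to ∞.
Recall ∫₀^∞ s^m e^(−s/β) ds = m!·β^(m+1), the integral (without the A² prefactor) comes out to π·a^3.
Setting this equal to 1 gives A² = 1/(π·a^3).
With a = 2.55: A² = 0.01920 and A = 0.1386.

A ≈ 0.139 nm^(-3/2)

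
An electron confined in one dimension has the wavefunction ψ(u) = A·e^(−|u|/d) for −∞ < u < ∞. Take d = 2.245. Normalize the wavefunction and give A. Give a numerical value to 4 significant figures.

A ≈ 0.6674

The normalization condition is ∫|ψ|² du = 1 from −∞ to ∞.
Using ∫₀^∞ uⁿ e^(−αu) du = n!/αⁿ⁺¹, with ψ = A·e^(−|u|/d), the integral evaluates to A²·[d].
Setting this equal to 1 gives A² = 1/(d).
Substituting d = 2.245 gives A² = 0.44543, so A = 0.66741.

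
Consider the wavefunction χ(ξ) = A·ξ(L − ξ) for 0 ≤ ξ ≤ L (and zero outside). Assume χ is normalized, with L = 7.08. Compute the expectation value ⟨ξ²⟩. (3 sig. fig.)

By definition ⟨ξ²⟩ = ∫ ξ^2 |χ(ξ)|² dξ.
Since the A² factors cancel between numerator and denominator, ⟨ξ²⟩ = 2·L^2/7.
Putting L = 7.08 gives 14.32.

⟨ξ^2⟩ ≈ 14.3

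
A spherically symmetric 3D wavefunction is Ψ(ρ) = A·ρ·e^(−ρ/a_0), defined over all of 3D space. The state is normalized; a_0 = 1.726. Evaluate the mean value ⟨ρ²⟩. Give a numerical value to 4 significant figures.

By definition ⟨ρ²⟩ = ∫ ρ^2 |Ψ(ρ)|² 4πρ² dρ.
Recall ∫₀^∞ ρ^m e^(−ρ/β) dρ = m!·β^(m+1), since the A² factors cancel between numerator and denominator, ⟨ρ²⟩ = 15·a_0^2/2.
Putting a_0 = 1.726 gives 22.343.

⟨ρ^2⟩ ≈ 22.34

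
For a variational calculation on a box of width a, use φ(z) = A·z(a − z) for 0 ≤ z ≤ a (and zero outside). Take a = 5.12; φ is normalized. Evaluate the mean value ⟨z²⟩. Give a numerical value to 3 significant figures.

⟨z^2⟩ ≈ 7.49

The expectation value is the |φ|²-weighted average of z^2: ∫ z^2|φ|² dz.
Evaluating both integrals, ⟨z²⟩ = 2·a^2/7.
Putting a = 5.12 gives 7.490.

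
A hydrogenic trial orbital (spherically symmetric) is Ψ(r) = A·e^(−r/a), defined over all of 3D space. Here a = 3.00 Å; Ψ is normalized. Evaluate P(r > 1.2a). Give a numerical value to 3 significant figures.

P ≈ 0.570

P = ∫ |Ψ|² 4πr² dr over r > 1.2a.
The full normalization integral is A²·[π·a^3] = 1, fixing A².
In terms of u = r/a (A², 4π and the length scale all cancel between numerator and denominator), P = [∫_{1.2}^{∞} u^2·e^(-2·u) du] / [∫_{0}^{∞} u^2·e^(-2·u) du].
An antiderivative of u^2·e^(-2·u) is -(2·u^2 + 2·u + 1)·e^(-2·u)/4; evaluating from 1.2 to ∞ gives 157·e^(-12/5)/100, while the full integral is 1/4.
Taking the ratio yields P = 0.5697.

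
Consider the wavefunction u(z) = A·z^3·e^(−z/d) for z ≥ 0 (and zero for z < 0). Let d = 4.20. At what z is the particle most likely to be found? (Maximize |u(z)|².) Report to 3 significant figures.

The maximum of |u(z)|² occurs where its derivative vanishes.
This gives z = 3·d.
With d = 4.20, the most probable position is 12.60.

z ≈ 12.6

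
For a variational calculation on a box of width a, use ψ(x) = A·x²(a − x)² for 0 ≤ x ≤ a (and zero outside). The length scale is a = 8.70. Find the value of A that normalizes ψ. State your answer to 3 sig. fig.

Normalization requires ∫|ψ|² dx = 1, integrated from 0 to a.
Expanding the polynomial and integrating term by term, ∫|ψ|² dx = A²·(a^9/630).
So A² = (a^9/630)^(−1).
With a = 8.70: A² = 0.000002206 and A = 0.001485.

A ≈ 0.00149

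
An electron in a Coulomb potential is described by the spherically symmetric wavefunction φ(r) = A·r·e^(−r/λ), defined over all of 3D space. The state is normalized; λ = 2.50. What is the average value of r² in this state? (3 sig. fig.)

By definition ⟨r²⟩ = ∫ r^2 |φ(r)|² 4πr² dr.
The ratio of the moment integral to the normalization integral gives ⟨r²⟩ = 15·λ^2/2.
With λ = 2.50, ⟨r^2⟩ = 46.88.

⟨r^2⟩ ≈ 46.9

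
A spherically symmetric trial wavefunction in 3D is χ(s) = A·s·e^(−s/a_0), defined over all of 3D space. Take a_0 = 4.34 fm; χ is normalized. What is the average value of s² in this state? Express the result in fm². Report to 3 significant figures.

The expectation value is the |χ|²-weighted average of s^2: ∫ s^2|χ|² 4πs² ds.
Evaluating both integrals, ⟨s²⟩ = 15·a_0^2/2.
With a_0 = 4.34, ⟨s^2⟩ = 141.3.

⟨s^2⟩ ≈ 141 fm^2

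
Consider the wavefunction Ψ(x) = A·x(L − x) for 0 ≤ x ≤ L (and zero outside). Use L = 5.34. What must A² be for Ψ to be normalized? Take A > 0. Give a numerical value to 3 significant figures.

We need A² ∫|f|² dx = 1, taking the integral from 0 to L.
With Ψ = A·x(L − x), the integral evaluates to A²·[L^5/30].
Hence A² = 1/[L^5/30].
Plugging in L = 5.34 yields A = 0.08312.

A^2 ≈ 0.00691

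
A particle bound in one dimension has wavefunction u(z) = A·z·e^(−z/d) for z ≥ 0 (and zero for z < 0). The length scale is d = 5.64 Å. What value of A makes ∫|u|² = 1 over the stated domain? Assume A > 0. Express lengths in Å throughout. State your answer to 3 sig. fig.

We need A² ∫|f|² dz = 1, taking the integral from 0 to ∞.
Using ∫₀^∞ zⁿ e^(−αz) dz = n!/αⁿ⁺¹, carrying out the integral gives A² · d^3/4.
Substituting d = 5.64 gives A² = 0.02230, so A = 0.1493.

A ≈ 0.149 Å^(-3/2)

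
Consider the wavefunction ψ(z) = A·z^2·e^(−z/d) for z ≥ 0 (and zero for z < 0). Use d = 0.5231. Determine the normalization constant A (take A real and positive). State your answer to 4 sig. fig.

We need A² ∫|f|² dz = 1, taking the integral from 0 to ∞.
∫|ψ|² dz = A²·(3·d^5/4).
Hence A² = 1/[3·d^5/4].
Substituting d = 0.5231 gives A² = 34.042, so A = 5.8346.

A ≈ 5.835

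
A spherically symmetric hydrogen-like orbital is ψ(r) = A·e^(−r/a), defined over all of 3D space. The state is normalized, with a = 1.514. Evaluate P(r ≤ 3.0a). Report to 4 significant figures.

P = ∫ |ψ|² 4πr² dr over r ≤ 3.0a.
Normalization gives A² = 1/(π·a^3).
In terms of u = r/a (A², 4π and the length scale all cancel between numerator and denominator), P = [∫_{0}^{3.0} u^2·e^(-2·u) du] / [∫_{0}^{∞} u^2·e^(-2·u) du].
Using ∫ u^2·e^(-2·u) du = -(2·u^2 + 2·u + 1)·e^(-2·u)/4, the numerator is 1/4 - 25·e^(-6)/4 and the denominator is 1/4.
The region integral divided by the full integral gives P = 0.93803.

P ≈ 0.9380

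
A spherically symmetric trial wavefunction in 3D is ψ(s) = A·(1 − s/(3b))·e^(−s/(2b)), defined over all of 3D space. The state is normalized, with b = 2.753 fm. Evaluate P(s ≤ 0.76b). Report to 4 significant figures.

With dV = 4πs²ds, the probability is ∫|ψ|² dV over s ≤ 0.76b.
A² is fixed by ∫₀^∞ 4πs²|ψ|² ds = 1, i.e. A² = (8·π·b^3/3)^(−1).
Let u = s/b; then A², 4π and the length scale all cancel, so P = ∫_{0}^{0.76} u^2·(1 - u/3)^2·e^(-u) du ÷ ∫_{0}^{∞} u^2·(1 - u/3)^2·e^(-u) du.
An antiderivative of u^2·(1 - u/3)^2·e^(-u) is (-u^4 + 2·u^3 - 3·u^2 - 6·u - 6)·e^(-u)/9; evaluating from 0 to 0.76 gives ≈ 0.0561817, while the full integral is 2/3.
The region integral divided by the full integral gives P = 0.084273.

P ≈ 0.08427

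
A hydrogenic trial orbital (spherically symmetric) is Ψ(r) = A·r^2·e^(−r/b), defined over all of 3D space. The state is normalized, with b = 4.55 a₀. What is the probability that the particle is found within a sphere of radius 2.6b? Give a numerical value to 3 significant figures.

P ≈ 0.268

Integrate the radial probability density 4πr²|Ψ|² over r ≤ 2.6b.
A² is fixed by ∫₀^∞ 4πr²|Ψ|² dr = 1, i.e. A² = (45·π·b^7/2)^(−1).
In terms of u = r/b (A², 4π and the length scale all cancel between numerator and denominator), P = [∫_{0}^{2.6} u^6·e^(-2·u) du] / [∫_{0}^{∞} u^6·e^(-2·u) du].
With ∫ u^6·e^(-2·u) du = -(4·u^6 + 12·u^5 + 30·u^4 + 60·u^3 + 90·u^2 + 90·u + 45)·e^(-2·u)/8 + C, the region integral is ≈ 1.5053 and the full one is 45/8.
The region integral divided by the full integral gives P = 0.2676.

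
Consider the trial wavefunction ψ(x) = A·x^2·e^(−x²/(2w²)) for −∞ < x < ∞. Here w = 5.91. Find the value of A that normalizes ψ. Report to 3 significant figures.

A ≈ 0.0102

We need A² ∫|f|² dx = 1, taking the integral from −∞ to ∞.
With ∫_{−∞}^{∞} x^(2m) e^(−αx²) dx = (2m−1)!!·√π / (2^m α^(m+1/2)), with ψ = A·x^2·e^(−x²/(2w²)), the integral evaluates to A²·[3·√(π)·w^5/4].
Substituting w = 5.91 gives A² = 0.0001043, so A = 0.01021.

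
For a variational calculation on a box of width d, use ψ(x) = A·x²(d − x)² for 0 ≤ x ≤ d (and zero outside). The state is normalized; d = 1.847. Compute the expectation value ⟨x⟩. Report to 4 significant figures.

⟨x⟩ ≈ 0.9235

By definition ⟨x⟩ = ∫ x |ψ(x)|² dx.
Expanding the polynomial and integrating term by term, evaluating both integrals, ⟨x⟩ = d/2.
Putting d = 1.847 gives 0.92350.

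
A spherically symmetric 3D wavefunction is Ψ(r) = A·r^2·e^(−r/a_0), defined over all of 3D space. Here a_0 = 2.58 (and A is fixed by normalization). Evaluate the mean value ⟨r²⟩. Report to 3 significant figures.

⟨r^2⟩ ≈ 93.2

The expectation value is the |Ψ|²-weighted average of r^2: ∫ r^2|Ψ|² 4πr² dr.
Recall ∫₀^∞ r^m e^(−r/β) dr = m!·β^(m+1), the ratio of the moment integral to the normalization integral gives ⟨r²⟩ = 14·a_0^2.
Putting a_0 = 2.58 gives 93.19.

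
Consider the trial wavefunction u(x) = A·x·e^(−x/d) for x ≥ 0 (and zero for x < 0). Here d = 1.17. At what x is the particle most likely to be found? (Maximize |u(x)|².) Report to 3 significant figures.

x ≈ 1.17

Set d/dx [|u(x)|²] = 0 and solve for x > 0.
This gives x = d.
With d = 1.17, the most probable position is 1.170.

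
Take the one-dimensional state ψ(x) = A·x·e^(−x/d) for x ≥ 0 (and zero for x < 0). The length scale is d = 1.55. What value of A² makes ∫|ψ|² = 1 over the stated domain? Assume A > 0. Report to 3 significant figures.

A^2 ≈ 1.07

Require ∫ |ψ|² dx = 1 over the whole domain.
Using ∫₀^∞ xⁿ e^(−αx) dx = n!/αⁿ⁺¹, with ψ = A·x·e^(−x/d), the integral evaluates to A²·[d^3/4].
Hence A² = 1/[d^3/4].
Substituting d = 1.55 gives A² = 1.074, so A = 1.036.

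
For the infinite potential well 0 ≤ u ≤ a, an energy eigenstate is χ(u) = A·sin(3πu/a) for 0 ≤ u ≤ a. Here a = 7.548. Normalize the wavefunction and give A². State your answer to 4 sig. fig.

Require ∫ |χ|² du = 1 over the whole domain.
With χ = A·sin(3πu/a), the integral evaluates to A²·[a/2].
Setting this equal to 1 gives A² = 1/(a/2).
Plugging in a = 7.548 yields A = 0.51475.

A^2 ≈ 0.2650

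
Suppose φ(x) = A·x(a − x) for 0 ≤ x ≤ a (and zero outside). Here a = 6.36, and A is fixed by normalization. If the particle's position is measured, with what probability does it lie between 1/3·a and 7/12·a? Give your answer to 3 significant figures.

P ≈ 0.444

The probability is P = ∫ |φ|² dx over [1/3·a, 7/12·a].
The normalization integral ∫|φ|²dx over the whole domain equals a^5/30·A², and A² cancels in the ratio.
Let u = x/a; then A² and the length scale cancel, so P = ∫_{1/3}^{7/12} u^2·(1 - u)^2 du ÷ ∫_{0}^{1} u^2·(1 - u)^2 du.
With ∫ u^2·(1 - u)^2 du = u^3·(6·u^2 - 15·u + 10)/30 + C, the region integral is ≈ 0.014783 and the full one is 1/30.
Taking the ratio, P = 0.4435.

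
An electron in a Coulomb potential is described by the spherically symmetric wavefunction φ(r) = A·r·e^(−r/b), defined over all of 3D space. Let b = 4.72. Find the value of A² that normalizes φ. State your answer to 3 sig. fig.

A^2 ≈ 0.0000453

We need A² ∫|f|² 4πr² dr = 1, taking the integral from 0 to ∞.
The angular integral contributes 4π, leaving ∫₀^∞ r²|φ|² dr.
Using ∫₀^∞ rⁿ e^(−αr) dr = n!/αⁿ⁺¹, with φ = A·r·e^(−r/b), the integral evaluates to A²·[3·π·b^5].
With b = 4.72: A² = 0.00004529 and A = 0.006730.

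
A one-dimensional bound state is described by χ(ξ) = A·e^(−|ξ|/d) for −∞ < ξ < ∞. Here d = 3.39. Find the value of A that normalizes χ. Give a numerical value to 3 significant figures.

We need A² ∫|f|² dξ = 1, taking the integral from −∞ to ∞.
With ∫₀^∞ ξ^0 e^(−αξ) dξ = 0!/α^1, the integral (without the A² prefactor) comes out to d.
Plugging in d = 3.39 yields A = 0.5431.

A ≈ 0.543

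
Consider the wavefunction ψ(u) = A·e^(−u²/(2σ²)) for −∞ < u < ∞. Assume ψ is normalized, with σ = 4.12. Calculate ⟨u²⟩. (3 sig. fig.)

⟨u^2⟩ ≈ 8.49

By definition ⟨u²⟩ = ∫ u^2 |ψ(u)|² du.
With ∫_{−∞}^{∞} u^(2m) e^(−αu²) du = (2m−1)!!·√π / (2^m α^(m+1/2)), evaluating both integrals, ⟨u²⟩ = σ^2/2.
With σ = 4.12, ⟨u^2⟩ = 8.487.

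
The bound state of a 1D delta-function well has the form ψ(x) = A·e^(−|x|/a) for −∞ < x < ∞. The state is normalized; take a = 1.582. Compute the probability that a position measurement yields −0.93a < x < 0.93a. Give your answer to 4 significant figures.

P ≈ 0.8443

|ψ|² is the probability density, so P = ∫_{−0.93a}^{0.93a} |ψ|² dx.
With A² fixed by ∫|ψ|² = 1, i.e. A² = (a)^(−1), substitute and integrate.
Both integrals are even about x = 0, so only the x ≥ 0 halves are needed (the factors of 2 cancel). Let u = x/a; then A² and the length scale cancel, so P = ∫_{0}^{0.93} e^(-2·u) du ÷ ∫_{0}^{∞} e^(-2·u) du.
An antiderivative of e^(-2·u) is -e^(-2·u)/2; evaluating from 0 to 0.93 gives 1/2 - e^(-93/50)/2, while the full integral is 1/2.
This works out to P = 0.84433.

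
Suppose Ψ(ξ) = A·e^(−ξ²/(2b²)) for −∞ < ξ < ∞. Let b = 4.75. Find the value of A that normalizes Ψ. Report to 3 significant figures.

A ≈ 0.345

Require ∫ |Ψ|² dξ = 1 over the whole domain.
Differentiating ∫e^(−αξ²) dξ = √(π/α) under α to get the higher moments, the integral (without the A² prefactor) comes out to √(π)·b.
Setting this equal to 1 gives A² = 1/(√(π)·b).
Substituting b = 4.75 gives A² = 0.1188, so A = 0.3446.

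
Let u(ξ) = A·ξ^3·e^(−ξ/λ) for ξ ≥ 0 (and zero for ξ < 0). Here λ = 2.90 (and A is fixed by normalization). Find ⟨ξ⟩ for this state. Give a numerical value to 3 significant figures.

By definition ⟨ξ⟩ = ∫ ξ |u(ξ)|² dξ.
The ratio of the moment integral to the normalization integral gives ⟨ξ⟩ = 7·λ/2.
Putting λ = 2.90 gives 10.15.

⟨ξ⟩ ≈ 10.2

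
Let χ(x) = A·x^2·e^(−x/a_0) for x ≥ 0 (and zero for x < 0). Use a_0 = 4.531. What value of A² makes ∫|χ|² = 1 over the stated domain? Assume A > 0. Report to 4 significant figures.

A^2 ≈ 0.0006982

We need A² ∫|f|² dx = 1, taking the integral from 0 to ∞.
With ∫₀^∞ x^4 e^(−αx) dx = 4!/α^5, ∫|χ|² dx = A²·(3·a_0^5/4).
So A² = (3·a_0^5/4)^(−1).
Substituting a_0 = 4.531 gives A² = 0.00069818, so A = 0.026423.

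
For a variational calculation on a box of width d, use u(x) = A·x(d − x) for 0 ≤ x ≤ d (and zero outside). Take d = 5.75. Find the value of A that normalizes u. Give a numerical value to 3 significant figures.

The normalization condition is ∫|u|² dx = 1 from 0 to d.
Expanding the polynomial and integrating term by term, ∫|u|² dx = A²·(d^5/30).
Hence A² = 1/[d^5/30].
Plugging in d = 5.75 yields A = 0.06909.

A ≈ 0.0691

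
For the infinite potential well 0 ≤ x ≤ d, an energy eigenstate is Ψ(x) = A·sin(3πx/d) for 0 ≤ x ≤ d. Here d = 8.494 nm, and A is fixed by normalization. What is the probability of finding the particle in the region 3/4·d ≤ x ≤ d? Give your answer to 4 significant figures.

P = ∫_{3/4·d}^{d} |Ψ(x)|² dx.
With A² fixed by ∫|Ψ|² = 1, i.e. A² = (d/2)^(−1), substitute and integrate.
Let u = x/d; then A² and the length scale cancel, so P = ∫_{3/4}^{1} sin(3·π·u)^2 du ÷ ∫_{0}^{1} sin(3·π·u)^2 du.
Using ∫ sin(3·π·u)^2 du = u/2 - sin(6·π·u)/(12·π), the numerator is 1/(12·π) + 1/8 and the denominator is 1/2.
Taking the ratio, P = (2 + 3·π)/(12·π).

P ≈ 0.3031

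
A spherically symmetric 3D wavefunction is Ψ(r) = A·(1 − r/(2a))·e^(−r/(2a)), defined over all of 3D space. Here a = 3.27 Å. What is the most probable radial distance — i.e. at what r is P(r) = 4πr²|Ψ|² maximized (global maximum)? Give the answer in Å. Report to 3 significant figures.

The maximum of P(r) = 4πr²|Ψ|² occurs where its derivative vanishes.
This gives r = a·(√(5) + 3).
With a = 3.27, the most probable radial distance is 17.12 Å.

r ≈ 17.1 Å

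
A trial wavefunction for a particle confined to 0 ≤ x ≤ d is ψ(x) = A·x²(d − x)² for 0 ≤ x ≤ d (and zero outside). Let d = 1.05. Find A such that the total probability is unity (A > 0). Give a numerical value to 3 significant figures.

We need A² ∫|f|² dx = 1, taking the integral from 0 to d.
Expanding the polynomial and integrating term by term, the integral (without the A² prefactor) comes out to d^9/630.
So A² = (d^9/630)^(−1).
Substituting d = 1.05 gives A² = 406.1, so A = 20.15.

A ≈ 20.2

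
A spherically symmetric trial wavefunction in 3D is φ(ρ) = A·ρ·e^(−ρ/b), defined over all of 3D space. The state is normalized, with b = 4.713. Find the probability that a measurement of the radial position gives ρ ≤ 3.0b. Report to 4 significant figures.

Integrate the radial probability density 4πρ²|φ|² over ρ ≤ 3.0b.
Normalization gives A² = 1/(3·π·b^5).
Substituting u = ρ/b, A², 4π and the length scale all cancel in the ratio: P = ∫_{0}^{3.0} u^4·e^(-2·u) du / ∫_{0}^{∞} u^4·e^(-2·u) du.
An antiderivative of u^4·e^(-2·u) is -(u^4/2 + u^3 + 3·u^2/2 + 3·u/2 + 3/4)·e^(-2·u); evaluating from 0 to 3.0 gives 3/4 - 345·e^(-6)/4, while the full integral is 3/4.
This evaluates to P = 0.71494.

P ≈ 0.7149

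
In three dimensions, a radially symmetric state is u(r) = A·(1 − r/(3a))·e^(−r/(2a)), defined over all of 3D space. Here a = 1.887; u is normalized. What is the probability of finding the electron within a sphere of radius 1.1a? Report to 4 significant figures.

P ≈ 0.1660

With dV = 4πr²dr, the probability is ∫|u|² dV over r ≤ 1.1a.
The full normalization integral is A²·[8·π·a^3/3] = 1, fixing A².
In terms of t = r/a (A², 4π and the length scale all cancel between numerator and denominator), P = [∫_{0}^{1.1} t^2·(1 - t/3)^2·e^(-t) dt] / [∫_{0}^{∞} t^2·(1 - t/3)^2·e^(-t) dt].
With ∫ t^2·(1 - t/3)^2·e^(-t) dt = (-t^4 + 2·t^3 - 3·t^2 - 6·t - 6)·e^(-t)/9 + C, the region integral is ≈ 0.110694 and the full one is 2/3.
Taking the ratio yields P = 0.16604.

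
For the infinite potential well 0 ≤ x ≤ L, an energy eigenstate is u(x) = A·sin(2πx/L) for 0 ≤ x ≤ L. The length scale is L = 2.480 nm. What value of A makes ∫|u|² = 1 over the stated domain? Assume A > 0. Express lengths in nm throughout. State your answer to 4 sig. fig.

We need A² ∫|f|² dx = 1, taking the integral from 0 to L.
Carrying out the integral gives A² · L/2.
So A² = (L/2)^(−1).
Substituting L = 2.480 gives A² = 0.80645, so A = 0.89803.

A ≈ 0.8980 nm^(-1/2)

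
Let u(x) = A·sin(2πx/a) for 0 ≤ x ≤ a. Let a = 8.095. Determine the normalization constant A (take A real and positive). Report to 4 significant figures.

The normalization condition is ∫|u|² dx = 1 from 0 to a.
With ∫₀^a sin²(nπx/a) dx = a/2, carrying out the integral gives A² · a/2.
Setting this equal to 1 gives A² = 1/(a/2).
Plugging in a = 8.095 yields A = 0.49706.

A ≈ 0.4971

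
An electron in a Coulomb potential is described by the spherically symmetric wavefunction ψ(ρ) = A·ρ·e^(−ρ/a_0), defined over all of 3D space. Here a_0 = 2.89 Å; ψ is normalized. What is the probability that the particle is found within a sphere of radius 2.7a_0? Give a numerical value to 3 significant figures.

P ≈ 0.627

With dV = 4πρ²dρ, the probability is ∫|ψ|² dV over ρ ≤ 2.7a_0.
Normalization gives A² = 1/(3·π·a_0^5).
In terms of u = ρ/a_0 (A², 4π and the length scale all cancel between numerator and denominator), P = [∫_{0}^{2.7} u^4·e^(-2·u) du] / [∫_{0}^{∞} u^4·e^(-2·u) du].
An antiderivative of u^4·e^(-2·u) is -(u^4/2 + u^3 + 3·u^2/2 + 3·u/2 + 3/4)·e^(-2·u); evaluating from 0 to 2.7 gives ≈ 0.47002, while the full integral is 3/4.
The region integral divided by the full integral gives P = 0.6267.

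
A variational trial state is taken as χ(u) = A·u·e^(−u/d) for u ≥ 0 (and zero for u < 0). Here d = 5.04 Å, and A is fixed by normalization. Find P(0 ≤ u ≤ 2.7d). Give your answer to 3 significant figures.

P = ∫_{0}^{2.7d} |χ(u)|² du.
Since A² = 1/(d^3/4), this is the region integral divided by the full normalization integral.
In terms of t = u/d (A² and the length scale cancel between numerator and denominator), P = [∫_{0}^{2.7} t^2·e^(-2·t) dt] / [∫_{0}^{∞} t^2·e^(-2·t) dt].
An antiderivative of t^2·e^(-2·t) is -(2·t^2 + 2·t + 1)·e^(-2·t)/4; evaluating from 0 to 2.7 gives 1/4 - 1049·e^(-27/5)/200, while the full integral is 1/4.
Taking the ratio, P = 0.9052.

P ≈ 0.905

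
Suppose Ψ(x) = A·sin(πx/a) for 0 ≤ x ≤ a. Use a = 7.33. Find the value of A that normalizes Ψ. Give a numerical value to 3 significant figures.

Normalization requires ∫|Ψ|² dx = 1, integrated from 0 to a.
With ∫₀^a sin²(nπx/a) dx = a/2, the integral (without the A² prefactor) comes out to a/2.
Setting this equal to 1 gives A² = 1/(a/2).
Plugging in a = 7.33 yields A = 0.5224.

A ≈ 0.522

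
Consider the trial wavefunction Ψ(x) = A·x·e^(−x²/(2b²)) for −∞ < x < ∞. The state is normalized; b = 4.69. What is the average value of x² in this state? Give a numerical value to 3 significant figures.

By definition ⟨x²⟩ = ∫ x^2 |Ψ(x)|² dx.
Using the Gaussian integral ∫_{−∞}^{∞} e^(−αx²) dx = √(π/α), the ratio of the moment integral to the normalization integral gives ⟨x²⟩ = 3·b^2/2.
Putting b = 4.69 gives 32.99.

⟨x^2⟩ ≈ 33.0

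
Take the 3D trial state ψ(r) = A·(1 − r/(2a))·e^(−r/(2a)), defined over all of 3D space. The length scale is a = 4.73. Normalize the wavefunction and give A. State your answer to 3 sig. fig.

The normalization condition is ∫|ψ|² 4πr² dr = 1 from 0 to ∞.
In 3D with spherical symmetry the volume element is 4πr² dr.
Recall ∫₀^∞ r^m e^(−r/β) dr = m!·β^(m+1), ∫|ψ|² 4πr² dr = A²·(8·π·a^3).
Setting this equal to 1 gives A² = 1/(8·π·a^3).
Substituting a = 4.73 gives A² = 0.0003760, so A = 0.01939.

A ≈ 0.0194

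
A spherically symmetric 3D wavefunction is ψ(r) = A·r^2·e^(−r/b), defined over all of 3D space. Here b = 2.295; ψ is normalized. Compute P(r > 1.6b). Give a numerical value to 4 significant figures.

P = ∫ |ψ|² 4πr² dr over r > 1.6b.
Normalization gives A² = 1/(45·π·b^7/2).
Let u = r/b; then A², 4π and the length scale all cancel, so P = ∫_{1.6}^{∞} u^6·e^(-2·u) du ÷ ∫_{0}^{∞} u^6·e^(-2·u) du.
Using ∫ u^6·e^(-2·u) du = -(4·u^6 + 12·u^5 + 30·u^4 + 60·u^3 + 90·u^2 + 90·u + 45)·e^(-2·u)/8, the numerator is ≈ 5.37402 and the denominator is 45/8.
The region integral divided by the full integral gives P = 0.95538.

P ≈ 0.9554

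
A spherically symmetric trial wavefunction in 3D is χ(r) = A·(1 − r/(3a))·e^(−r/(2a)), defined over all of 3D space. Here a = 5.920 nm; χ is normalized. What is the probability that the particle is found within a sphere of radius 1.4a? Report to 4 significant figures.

P ≈ 0.2342

Integrate the radial probability density 4πr²|χ|² over r ≤ 1.4a.
A² is fixed by ∫₀^∞ 4πr²|χ|² dr = 1, i.e. A² = (8·π·a^3/3)^(−1).
Let u = r/a; then A², 4π and the length scale all cancel, so P = ∫_{0}^{1.4} u^2·(1 - u/3)^2·e^(-u) du ÷ ∫_{0}^{∞} u^2·(1 - u/3)^2·e^(-u) du.
With ∫ u^2·(1 - u/3)^2·e^(-u) du = (-u^4 + 2·u^3 - 3·u^2 - 6·u - 6)·e^(-u)/9 + C, the region integral is 2/3 - 1294·e^(-7/5)/625 and the full one is 2/3.
The region integral divided by the full integral gives P = 0.23417.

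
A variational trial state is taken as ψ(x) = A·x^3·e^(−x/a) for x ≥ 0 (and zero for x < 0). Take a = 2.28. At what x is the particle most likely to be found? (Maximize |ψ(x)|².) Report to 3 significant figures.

Set d/dx [|ψ(x)|²] = 0 and solve for x > 0.
This gives x = 3·a.
With a = 2.28, the most probable position is 6.840.

x ≈ 6.84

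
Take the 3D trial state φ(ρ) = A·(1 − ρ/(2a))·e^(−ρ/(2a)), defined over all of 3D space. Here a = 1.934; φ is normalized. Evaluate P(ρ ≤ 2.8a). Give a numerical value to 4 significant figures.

With dV = 4πρ²dρ, the probability is ∫|φ|² dV over ρ ≤ 2.8a.
A² is fixed by ∫₀^∞ 4πρ²|φ|² dρ = 1, i.e. A² = (8·π·a^3)^(−1).
Substituting u = ρ/a, A², 4π and the length scale all cancel in the ratio: P = ∫_{0}^{2.8} u^2·(1 - u/2)^2·e^(-u) du / ∫_{0}^{∞} u^2·(1 - u/2)^2·e^(-u) du.
Using ∫ u^2·(1 - u/2)^2·e^(-u) du = -(u^4/4 + u^2 + 2·u + 2)·e^(-u), the numerator is ≈ 0.126661 and the denominator is 2.
The region integral divided by the full integral gives P = 0.063330.

P ≈ 0.06333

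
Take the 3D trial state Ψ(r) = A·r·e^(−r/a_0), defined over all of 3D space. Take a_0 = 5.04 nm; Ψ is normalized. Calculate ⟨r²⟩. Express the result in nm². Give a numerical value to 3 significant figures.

⟨r^2⟩ ≈ 191 nm^2

The expectation value is the |Ψ|²-weighted average of r^2: ∫ r^2|Ψ|² 4πr² dr.
With ∫₀^∞ r^6 e^(−αr) dr = 6!/α^7, evaluating both integrals, ⟨r²⟩ = 15·a_0^2/2.
Putting a_0 = 5.04 gives 190.5.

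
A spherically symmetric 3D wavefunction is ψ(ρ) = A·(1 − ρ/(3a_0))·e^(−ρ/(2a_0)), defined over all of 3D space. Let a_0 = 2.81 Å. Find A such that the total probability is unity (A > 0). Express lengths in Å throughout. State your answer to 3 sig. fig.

A ≈ 0.0733 Å^(-3/2)

We need A² ∫|f|² 4πρ² dρ = 1, taking the integral from 0 to ∞.
In 3D with spherical symmetry the volume element is 4πρ² dρ.
The integral (without the A² prefactor) comes out to 8·π·a_0^3/3.
So A² = (8·π·a_0^3/3)^(−1).
With a_0 = 2.81: A² = 0.005380 and A = 0.07335.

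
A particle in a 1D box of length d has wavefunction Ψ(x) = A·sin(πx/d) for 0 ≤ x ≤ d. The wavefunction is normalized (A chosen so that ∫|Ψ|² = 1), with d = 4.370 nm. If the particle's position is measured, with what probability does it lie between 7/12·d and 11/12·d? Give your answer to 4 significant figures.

The probability is P = ∫ |Ψ|² dx over [7/12·d, 11/12·d].
Since A² = 1/(d/2), this is the region integral divided by the full normalization integral.
In terms of u = x/d (A² and the length scale cancel between numerator and denominator), P = [∫_{7/12}^{11/12} sin(π·u)^2 du] / [∫_{0}^{1} sin(π·u)^2 du].
Using ∫ sin(π·u)^2 du = u/2 - sin(2·π·u)/(4·π), the numerator is 1/6 and the denominator is 1/2.
This works out to P = 1/3.

P ≈ 0.3333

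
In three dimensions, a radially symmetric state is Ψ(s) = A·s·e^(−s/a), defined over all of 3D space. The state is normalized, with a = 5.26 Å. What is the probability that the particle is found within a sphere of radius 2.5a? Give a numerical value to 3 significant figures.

With dV = 4πs²ds, the probability is ∫|Ψ|² dV over s ≤ 2.5a.
A² is fixed by ∫₀^∞ 4πs²|Ψ|² ds = 1, i.e. A² = (3·π·a^5)^(−1).
Substituting u = s/a, A², 4π and the length scale all cancel in the ratio: P = ∫_{0}^{2.5} u^4·e^(-2·u) du / ∫_{0}^{∞} u^4·e^(-2·u) du.
Using ∫ u^4·e^(-2·u) du = -(u^4/2 + u^3 + 3·u^2/2 + 3·u/2 + 3/4)·e^(-2·u), the numerator is 3/4 - 1569·e^(-5)/32 and the denominator is 3/4.
This evaluates to P = 0.5595.

P ≈ 0.560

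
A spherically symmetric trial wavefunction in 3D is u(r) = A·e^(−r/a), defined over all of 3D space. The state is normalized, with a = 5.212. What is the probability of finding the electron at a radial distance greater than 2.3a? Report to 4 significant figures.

P = ∫ |u|² 4πr² dr over r > 2.3a.
Normalization gives A² = 1/(π·a^3).
Substituting t = r/a, A², 4π and the length scale all cancel in the ratio: P = ∫_{2.3}^{∞} t^2·e^(-2·t) dt / ∫_{0}^{∞} t^2·e^(-2·t) dt.
An antiderivative of t^2·e^(-2·t) is -(2·t^2 + 2·t + 1)·e^(-2·t)/4; evaluating from 2.3 to ∞ gives 809·e^(-23/5)/200, while the full integral is 1/4.
Taking the ratio yields P = 0.16264.

P ≈ 0.1626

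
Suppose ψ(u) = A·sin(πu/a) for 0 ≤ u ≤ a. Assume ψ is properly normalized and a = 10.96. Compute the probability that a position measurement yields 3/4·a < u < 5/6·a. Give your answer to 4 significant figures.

P ≈ 0.06201

|ψ|² is the probability density, so P = ∫_{3/4·a}^{5/6·a} |ψ|² du.
With A² fixed by ∫|ψ|² = 1, i.e. A² = (a/2)^(−1), substitute and integrate.
Substituting t = u/a, A² and the length scale cancel in the ratio: P = ∫_{3/4}^{5/6} sin(π·t)^2 dt / ∫_{0}^{1} sin(π·t)^2 dt.
With ∫ sin(π·t)^2 dt = t/2 - sin(2·π·t)/(4·π) + C, the region integral is -1/(4·π) + 1/24 + √(3)/(8·π) and the full one is 1/2.
The result is P = (-6 + π + 3·√(3))/(12·π).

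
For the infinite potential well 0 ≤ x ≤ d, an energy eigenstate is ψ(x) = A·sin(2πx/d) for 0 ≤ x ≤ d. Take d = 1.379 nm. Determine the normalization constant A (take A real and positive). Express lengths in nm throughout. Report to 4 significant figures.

The normalization condition is ∫|ψ|² dx = 1 from 0 to d.
Using sin²θ = (1 − cos 2θ)/2, ∫|ψ|² dx = A²·(d/2).
Setting this equal to 1 gives A² = 1/(d/2).
With d = 1.379: A² = 1.4503 and A = 1.2043.

A ≈ 1.204 nm^(-1/2)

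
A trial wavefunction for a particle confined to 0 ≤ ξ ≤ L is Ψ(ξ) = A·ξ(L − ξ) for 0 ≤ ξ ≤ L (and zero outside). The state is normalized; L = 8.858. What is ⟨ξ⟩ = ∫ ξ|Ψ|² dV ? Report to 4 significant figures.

⟨ξ⟩ ≈ 4.429

⟨ξ⟩ = ∫ ξ |Ψ|² dξ over the full domain.
The ratio of the moment integral to the normalization integral gives ⟨ξ⟩ = L/2.
Putting L = 8.858 gives 4.4290.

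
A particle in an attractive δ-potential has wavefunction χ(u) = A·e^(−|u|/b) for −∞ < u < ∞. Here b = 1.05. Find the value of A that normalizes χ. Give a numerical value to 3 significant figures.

A ≈ 0.976

The normalization condition is ∫|χ|² du = 1 from −∞ to ∞.
Using ∫₀^∞ uⁿ e^(−αu) du = n!/αⁿ⁺¹, with χ = A·e^(−|u|/b), the integral evaluates to A²·[b].
So A² = (b)^(−1).
With b = 1.05: A² = 0.9524 and A = 0.9759.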